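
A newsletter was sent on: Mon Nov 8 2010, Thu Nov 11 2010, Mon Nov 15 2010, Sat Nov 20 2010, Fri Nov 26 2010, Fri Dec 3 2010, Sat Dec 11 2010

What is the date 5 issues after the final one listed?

Gaps: 3, 4, 5, 6, 7, 8 days — each gap is 1 larger than the previous one.
Next gap: 9 days. Sat Dec 11 2010 + 9 days = Mon Dec 20 2010.
Next gap: 10 days. Mon Dec 20 2010 + 10 days = Thu Dec 30 2010.
Next gap: 11 days. Thu Dec 30 2010 + 11 days = Mon Jan 10 2011.
Next gap: 12 days. Mon Jan 10 2011 + 12 days = Sat Jan 22 2011.
Next gap: 13 days. Sat Jan 22 2011 + 13 days = Fri Feb 4 2011.

Fri Feb 4 2011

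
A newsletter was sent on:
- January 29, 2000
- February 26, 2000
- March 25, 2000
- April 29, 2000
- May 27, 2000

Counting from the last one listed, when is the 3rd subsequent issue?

August 26, 2000

All Saturdays; the gaps (28, 28, 35, 28) vary with month length.
This is the last Saturday of each month.
Last Saturday of June 2000: June 24, 2000.
Last Saturday of July 2000: July 29, 2000.
August 2000 ends with Saturday August 26, 2000.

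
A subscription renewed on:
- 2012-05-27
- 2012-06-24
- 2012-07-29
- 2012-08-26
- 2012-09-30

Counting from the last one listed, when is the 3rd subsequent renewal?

These are Sundays with 28, 35, 28, 35-day gaps.
Each is the final Sunday of its month — 2012-07-29 is past the 28th, so '4th Sunday' doesn't fit.
Last Sunday of October 2012: 2012-10-28.
Last Sunday of November 2012: 2012-11-25.
Last Sunday of December 2012: 2012-12-30.

2012-12-30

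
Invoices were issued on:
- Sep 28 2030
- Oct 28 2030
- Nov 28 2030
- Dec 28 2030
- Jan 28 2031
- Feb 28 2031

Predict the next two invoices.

Mar 28 2031, Apr 28 2031

Gaps: 30, 31, 30, 31, 31 days — not constant. Every event is on the 28th of the month.
Pattern: the 28th of each month.
Next: March 2031 → Mar 28 2031.
Next: April 2031 → Apr 28 2031.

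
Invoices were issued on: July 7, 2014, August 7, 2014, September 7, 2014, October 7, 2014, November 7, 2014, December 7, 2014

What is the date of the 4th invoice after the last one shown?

April 7, 2015

The day-of-month is always 7 (31, 31, 30, 31, 30 days between events).
So this recurs on the 7th of each month.
Next: January 2015 → January 7, 2015.
Next: February 2015 → February 7, 2015.
March 2015: March 7, 2015.
April 2015: April 7, 2015.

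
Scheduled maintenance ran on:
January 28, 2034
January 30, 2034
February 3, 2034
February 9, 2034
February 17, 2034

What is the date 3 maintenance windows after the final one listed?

March 25, 2034

Gaps: 2, 4, 6, 8 days — each gap is 2 larger than the previous one.
Next gap: 10 days. February 17, 2034 + 10 days = February 27, 2034.
Next gap: 12 days. February 27, 2034 + 12 days = March 11, 2034.
Next gap: 14 days. March 11, 2034 + 14 days = March 25, 2034.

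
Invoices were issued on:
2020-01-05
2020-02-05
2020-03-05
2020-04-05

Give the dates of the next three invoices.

2020-05-05, 2020-06-05, 2020-07-05

Gaps: 31, 29, 31 days — not constant. Every event is on the 5th of the month.
Pattern: the 5th of each month.
May 2020: 2020-05-05.
Next: June 2020 → 2020-06-05.
July 2020: 2020-07-05.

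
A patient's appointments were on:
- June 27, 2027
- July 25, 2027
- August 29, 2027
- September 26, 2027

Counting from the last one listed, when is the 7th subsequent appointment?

April 30, 2028

Every date is a Sunday; gaps 28, 35, 28 days.
Each is the last Sunday of its month (at least one falls on the 29th or later, ruling out '4th Sunday').
October 2027 ends with Sunday October 31, 2027.
November 2027 ends with Sunday November 28, 2027.
Last Sunday of December 2027: December 26, 2027.
Last Sunday of January 2028: January 30, 2028.
Last Sunday of February 2028: February 27, 2028.
Last Sunday of March 2028: March 26, 2028.
April 2028 ends with Sunday April 30, 2028.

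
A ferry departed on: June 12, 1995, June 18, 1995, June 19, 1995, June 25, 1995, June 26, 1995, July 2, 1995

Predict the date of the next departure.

The gap pattern 6, 1, 6, 1, 6 repeats every 2 events.
These are the Mondays and Sundays of each week.
The following Monday is July 3, 1995.

July 3, 1995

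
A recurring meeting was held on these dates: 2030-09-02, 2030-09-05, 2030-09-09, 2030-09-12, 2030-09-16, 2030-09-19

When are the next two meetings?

Gaps: 3, 4, 3, 4, 3 days — not constant, but cyclic with period 2.
The events fall on every Monday and Thursday.
The following Monday is 2030-09-23.
The following Thursday is 2030-09-26.

2030-09-23, 2030-09-26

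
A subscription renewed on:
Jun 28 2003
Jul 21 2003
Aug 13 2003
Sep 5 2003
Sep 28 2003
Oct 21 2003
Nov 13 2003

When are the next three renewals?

Dec 6 2003, Dec 29 2003, Jan 21 2004

The spacing is 23, 23, 23, 23, 23, 23 days — always 23 days.
Nov 13 2003 + 23 days = Dec 6 2003.
Dec 6 2003 + 23 days = Dec 29 2003.
Dec 29 2003 + 23 days = Jan 21 2004.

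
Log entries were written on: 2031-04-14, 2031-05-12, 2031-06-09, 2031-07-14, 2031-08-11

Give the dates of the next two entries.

2031-09-08, 2031-10-13

All dates are Mondays, 28, 28, 35, 28 days apart.
Specifically, the 2nd Monday of each month.
2nd Monday of September 2031: 2031-09-08.
October 2031 — 2nd Monday is 2031-10-13.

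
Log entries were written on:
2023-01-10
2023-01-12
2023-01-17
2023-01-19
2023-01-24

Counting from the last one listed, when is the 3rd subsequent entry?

The gap pattern 2, 5, 2, 5 repeats every 2 events.
These are the Tuesdays and Thursdays of each week.
The following Thursday is 2023-01-26.
The following Tuesday is 2023-01-31.
Next Thursday: 2023-02-02.

2023-02-02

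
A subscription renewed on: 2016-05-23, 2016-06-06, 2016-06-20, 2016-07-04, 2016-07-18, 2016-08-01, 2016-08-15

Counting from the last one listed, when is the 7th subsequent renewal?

2016-11-21

The spacing is 14, 14, 14, 14, 14, 14 days — always 14 days.
2016-08-15 + 14 days = 2016-08-29.
2016-08-29 + 14 days = 2016-09-12.
2016-09-12 + 14 days = 2016-09-26.
2016-09-26 + 14 days = 2016-10-10.
2016-10-10 + 14 days = 2016-10-24.
2016-10-24 + 14 days = 2016-11-07.
2016-11-07 + 14 days = 2016-11-21.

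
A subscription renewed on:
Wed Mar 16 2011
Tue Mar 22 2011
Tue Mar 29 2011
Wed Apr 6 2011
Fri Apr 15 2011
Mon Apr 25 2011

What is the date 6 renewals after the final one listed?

Fri Jul 15 2011

Gaps: 6, 7, 8, 9, 10 days — each gap is 1 larger than the previous one.
Next gap: 11 days. Mon Apr 25 2011 + 11 days = Fri May 6 2011.
Next gap: 12 days. Fri May 6 2011 + 12 days = Wed May 18 2011.
Next gap: 13 days. Wed May 18 2011 + 13 days = Tue May 31 2011.
Next gap: 14 days. Tue May 31 2011 + 14 days = Tue Jun 14 2011.
Next gap: 15 days. Tue Jun 14 2011 + 15 days = Wed Jun 29 2011.
Next gap: 16 days. Wed Jun 29 2011 + 16 days = Fri Jul 15 2011.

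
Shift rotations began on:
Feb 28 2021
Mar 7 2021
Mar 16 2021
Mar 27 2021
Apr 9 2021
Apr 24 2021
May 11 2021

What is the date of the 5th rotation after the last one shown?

Sep 3 2021

Intervals are 7, 9, 11, 13, 15, 17 days — an arithmetic progression with common difference 2.
Next gap: 19 days. May 11 2021 + 19 days = May 30 2021.
Next gap: 21 days. May 30 2021 + 21 days = Jun 20 2021.
Next gap: 23 days. Jun 20 2021 + 23 days = Jul 13 2021.
Next gap: 25 days. Jul 13 2021 + 25 days = Aug 7 2021.
Next gap: 27 days. Aug 7 2021 + 27 days = Sep 3 2021.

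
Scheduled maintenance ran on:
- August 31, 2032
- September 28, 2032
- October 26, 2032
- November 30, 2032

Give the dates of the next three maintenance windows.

Every date is a Tuesday; gaps 28, 28, 35 days.
Each is the last Tuesday of its month (at least one falls on the 29th or later, ruling out '4th Tuesday').
Last Tuesday of December 2032: December 28, 2032.
January 2033 ends with Tuesday January 25, 2033.
February 2033 ends with Tuesday February 22, 2033.

December 28, 2032; January 25, 2033; February 22, 2033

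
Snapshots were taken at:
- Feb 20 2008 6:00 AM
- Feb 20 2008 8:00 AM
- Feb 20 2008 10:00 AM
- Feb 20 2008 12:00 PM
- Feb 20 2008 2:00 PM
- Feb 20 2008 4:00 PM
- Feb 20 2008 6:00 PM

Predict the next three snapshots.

The interval is a steady 2 hours (2, 2, 2, 2, 2, 2).
Feb 20 2008 6:00 PM + 2 h = Feb 20 2008 8:00 PM.
Feb 20 2008 8:00 PM + 2 h = Feb 20 2008 10:00 PM.
Feb 20 2008 10:00 PM + 2 h = Feb 21 2008 12:00 AM.

Feb 20 2008 8:00 PM, Feb 20 2008 10:00 PM, Feb 21 2008 12:00 AM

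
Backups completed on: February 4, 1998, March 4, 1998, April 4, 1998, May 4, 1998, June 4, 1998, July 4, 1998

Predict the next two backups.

The day-of-month is always 4 (28, 31, 30, 31, 30 days between events).
So this recurs on the 4th of each month.
August 1998: August 4, 1998.
Next: September 1998 → September 4, 1998.

August 4, 1998; September 4, 1998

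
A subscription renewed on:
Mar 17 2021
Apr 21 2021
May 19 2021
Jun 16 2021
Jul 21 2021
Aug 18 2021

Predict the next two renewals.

Sep 15 2021, Oct 20 2021

These are Wednesdays at 28- or 35-day spacing (35, 28, 28, 35, 28).
The pattern: 3rd Wednesday of the month.
September 2021 — 3rd Wednesday is Sep 15 2021.
3rd Wednesday of October 2021: Oct 20 2021.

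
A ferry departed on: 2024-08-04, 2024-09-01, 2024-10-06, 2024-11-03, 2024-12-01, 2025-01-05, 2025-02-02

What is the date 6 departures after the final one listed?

All dates are Sundays, 28, 35, 28, 28, 35, 28 days apart.
Specifically, the 1st Sunday of each month.
1st Sunday of March 2025: 2025-03-02.
1st Sunday of April 2025: 2025-04-06.
May 2025 — 1st Sunday is 2025-05-04.
June 2025 — 1st Sunday is 2025-06-01.
1st Sunday of July 2025: 2025-07-06.
1st Sunday of August 2025: 2025-08-03.

2025-08-03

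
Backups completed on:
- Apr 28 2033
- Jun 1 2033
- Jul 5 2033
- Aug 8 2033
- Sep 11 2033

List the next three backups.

Every event comes 34 days after the last (34, 34, 34, 34).
Sep 11 2033 + 34 days = Oct 15 2033.
Oct 15 2033 + 34 days = Nov 18 2033.
Nov 18 2033 + 34 days = Dec 22 2033.

Oct 15 2033, Nov 18 2033, Dec 22 2033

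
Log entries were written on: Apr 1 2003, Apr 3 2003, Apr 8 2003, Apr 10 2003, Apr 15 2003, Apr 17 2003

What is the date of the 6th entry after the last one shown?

May 8 2003

Every event lands on a Tuesday or Thursday (gaps cycle 2, 5, 2, 5, 2).
So the schedule is: every Tuesday and Thursday.
The following Tuesday is Apr 22 2003.
Next Thursday: Apr 24 2003.
The following Tuesday is Apr 29 2003.
The following Thursday is May 1 2003.
The following Tuesday is May 6 2003.
The following Thursday is May 8 2003.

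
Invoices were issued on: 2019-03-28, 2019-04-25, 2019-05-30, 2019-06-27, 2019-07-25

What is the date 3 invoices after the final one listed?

2019-10-31

All Thursdays; the gaps (28, 35, 28, 28) vary with month length.
This is the last Thursday of each month.
Last Thursday of August 2019: 2019-08-29.
September 2019 ends with Thursday 2019-09-26.
Last Thursday of October 2019: 2019-10-31.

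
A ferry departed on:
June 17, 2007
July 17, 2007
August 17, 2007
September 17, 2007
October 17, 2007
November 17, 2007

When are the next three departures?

Each date is the 17th; the gaps (30, 31, 31, 30, 31) track the month lengths.
The rule is the 17th of each month.
Next: December 2007 → December 17, 2007.
Next: January 2008 → January 17, 2008.
Next: February 2008 → February 17, 2008.

December 17, 2007; January 17, 2008; February 17, 2008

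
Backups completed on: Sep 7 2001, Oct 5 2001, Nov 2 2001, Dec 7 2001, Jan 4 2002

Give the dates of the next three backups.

Feb 1 2002, Mar 1 2002, Apr 5 2002

These are Fridays at 28- or 35-day spacing (28, 28, 35, 28).
The pattern: 1st Friday of the month.
1st Friday of February 2002: Feb 1 2002.
1st Friday of March 2002: Mar 1 2002.
1st Friday of April 2002: Apr 5 2002.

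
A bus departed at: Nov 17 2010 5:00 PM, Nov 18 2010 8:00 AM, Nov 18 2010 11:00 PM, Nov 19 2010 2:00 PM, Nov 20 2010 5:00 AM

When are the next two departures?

Spacing: 15, 15, 15, 15 h — constant 15 h.
Nov 20 2010 5:00 AM + 15 h = Nov 20 2010 8:00 PM.
Nov 20 2010 8:00 PM + 15 h = Nov 21 2010 11:00 AM.

Nov 20 2010 8:00 PM, Nov 21 2010 11:00 AM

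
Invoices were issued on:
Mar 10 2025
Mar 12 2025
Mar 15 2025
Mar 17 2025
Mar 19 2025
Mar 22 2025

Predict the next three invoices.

Mar 24 2025, Mar 26 2025, Mar 29 2025

Every event lands on a Monday or Wednesday or Saturday (gaps cycle 2, 3, 2, 2, 3).
So the schedule is: every Monday, Wednesday and Saturday.
The following Monday is Mar 24 2025.
Next Wednesday: Mar 26 2025.
The following Saturday is Mar 29 2025.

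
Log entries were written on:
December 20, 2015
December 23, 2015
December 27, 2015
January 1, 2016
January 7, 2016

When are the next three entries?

The spacing grows by 1 each time: 3, 4, 5, 6 days.
Next gap: 7 days. January 7, 2016 + 7 days = January 14, 2016.
Next gap: 8 days. January 14, 2016 + 8 days = January 22, 2016.
Next gap: 9 days. January 22, 2016 + 9 days = January 31, 2016.

January 14, 2016; January 22, 2016; January 31, 2016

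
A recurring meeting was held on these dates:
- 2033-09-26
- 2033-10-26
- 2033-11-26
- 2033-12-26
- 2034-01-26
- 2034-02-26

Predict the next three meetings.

2034-03-26, 2034-04-26, 2034-05-26

Gaps: 30, 31, 30, 31, 31 days — not constant. Every event is on the 26th of the month.
Pattern: the 26th of each month.
Next: March 2034 → 2034-03-26.
April 2034: 2034-04-26.
May 2034: 2034-05-26.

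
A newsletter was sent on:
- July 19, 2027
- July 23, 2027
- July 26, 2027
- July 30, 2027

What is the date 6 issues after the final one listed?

August 20, 2027

The gap pattern 4, 3, 4 repeats every 2 events.
These are the Mondays and Fridays of each week.
Next Monday: August 2, 2027.
The following Friday is August 6, 2027.
The following Monday is August 9, 2027.
Next Friday: August 13, 2027.
The following Monday is August 16, 2027.
Next Friday: August 20, 2027.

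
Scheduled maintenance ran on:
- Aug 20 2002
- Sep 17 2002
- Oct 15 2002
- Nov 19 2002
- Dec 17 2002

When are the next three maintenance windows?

All dates are Tuesdays, 28, 28, 35, 28 days apart.
Specifically, the 3rd Tuesday of each month.
3rd Tuesday of January 2003: Jan 21 2003.
3rd Tuesday of February 2003: Feb 18 2003.
3rd Tuesday of March 2003: Mar 18 2003.

Jan 21 2003, Feb 18 2003, Mar 18 2003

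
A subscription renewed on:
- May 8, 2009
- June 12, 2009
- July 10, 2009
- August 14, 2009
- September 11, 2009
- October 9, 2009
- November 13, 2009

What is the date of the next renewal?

Gaps: 35, 28, 35, 28, 28, 35 days — a mix of 28 and 35. Every date is a Friday.
Each is the 2nd Friday of its month.
December 2009 — 2nd Friday is December 11, 2009.

December 11, 2009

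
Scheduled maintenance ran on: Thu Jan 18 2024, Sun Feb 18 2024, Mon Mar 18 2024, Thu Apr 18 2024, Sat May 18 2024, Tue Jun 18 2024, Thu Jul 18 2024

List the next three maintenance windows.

Sun Aug 18 2024, Wed Sep 18 2024, Fri Oct 18 2024

Each date is the 18th; the gaps (31, 29, 31, 30, 31, 30) track the month lengths.
The rule is the 18th of each month.
Next: August 2024 → Sun Aug 18 2024.
September 2024: Wed Sep 18 2024.
October 2024: Fri Oct 18 2024.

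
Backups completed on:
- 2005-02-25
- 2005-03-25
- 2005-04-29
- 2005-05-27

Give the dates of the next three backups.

Every date is a Friday; gaps 28, 35, 28 days.
Each is the last Friday of its month (at least one falls on the 29th or later, ruling out '4th Friday').
Last Friday of June 2005: 2005-06-24.
July 2005 ends with Friday 2005-07-29.
Last Friday of August 2005: 2005-08-26.

2005-06-24, 2005-07-29, 2005-08-26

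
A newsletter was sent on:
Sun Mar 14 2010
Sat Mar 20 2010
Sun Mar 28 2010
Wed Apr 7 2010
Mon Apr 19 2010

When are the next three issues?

Gaps: 6, 8, 10, 12 days — each gap is 2 larger than the previous one.
Next gap: 14 days. Mon Apr 19 2010 + 14 days = Mon May 3 2010.
Next gap: 16 days. Mon May 3 2010 + 16 days = Wed May 19 2010.
Next gap: 18 days. Wed May 19 2010 + 18 days = Sun Jun 6 2010.

Mon May 3 2010, Wed May 19 2010, Sun Jun 6 2010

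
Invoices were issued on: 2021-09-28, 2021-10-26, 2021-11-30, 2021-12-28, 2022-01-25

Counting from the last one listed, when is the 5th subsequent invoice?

Every date is a Tuesday; gaps 28, 35, 28, 28 days.
Each is the last Tuesday of its month (at least one falls on the 29th or later, ruling out '4th Tuesday').
February 2022 ends with Tuesday 2022-02-22.
Last Tuesday of March 2022: 2022-03-29.
Last Tuesday of April 2022: 2022-04-26.
May 2022 ends with Tuesday 2022-05-31.
Last Tuesday of June 2022: 2022-06-28.

2022-06-28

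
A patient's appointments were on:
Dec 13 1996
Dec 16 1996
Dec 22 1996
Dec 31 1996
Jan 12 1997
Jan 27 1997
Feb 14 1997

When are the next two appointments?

Gaps: 3, 6, 9, 12, 15, 18 days — each gap is 3 larger than the previous one.
Next gap: 21 days. Feb 14 1997 + 21 days = Mar 7 1997.
Next gap: 24 days. Mar 7 1997 + 24 days = Mar 31 1997.

Mar 7 1997, Mar 31 1997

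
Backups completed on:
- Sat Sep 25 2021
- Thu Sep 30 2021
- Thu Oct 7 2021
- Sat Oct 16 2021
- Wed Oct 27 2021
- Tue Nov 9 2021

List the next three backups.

Gaps: 5, 7, 9, 11, 13 days — each gap is 2 larger than the previous one.
Next gap: 15 days. Tue Nov 9 2021 + 15 days = Wed Nov 24 2021.
Next gap: 17 days. Wed Nov 24 2021 + 17 days = Sat Dec 11 2021.
Next gap: 19 days. Sat Dec 11 2021 + 19 days = Thu Dec 30 2021.

Wed Nov 24 2021, Sat Dec 11 2021, Thu Dec 30 2021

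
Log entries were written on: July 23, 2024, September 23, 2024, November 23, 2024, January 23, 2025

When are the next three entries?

Gaps: 62, 61, 61 days — not constant. Every event is on the 23rd of the month.
Pattern: the 23rd of every 2 months.
Next: March 2025 → March 23, 2025.
Next: May 2025 → May 23, 2025.
Next: July 2025 → July 23, 2025.

March 23, 2025; May 23, 2025; July 23, 2025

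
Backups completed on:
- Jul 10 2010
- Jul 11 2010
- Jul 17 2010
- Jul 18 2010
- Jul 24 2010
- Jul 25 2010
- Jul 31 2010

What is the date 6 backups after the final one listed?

Aug 21 2010

The gap pattern 1, 6, 1, 6, 1, 6 repeats every 2 events.
These are the Saturdays and Sundays of each week.
Next Sunday: Aug 1 2010.
The following Saturday is Aug 7 2010.
The following Sunday is Aug 8 2010.
The following Saturday is Aug 14 2010.
Next Sunday: Aug 15 2010.
The following Saturday is Aug 21 2010.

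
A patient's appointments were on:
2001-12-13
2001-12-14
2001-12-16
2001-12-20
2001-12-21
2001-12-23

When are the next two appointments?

The gap pattern 1, 2, 4, 1, 2 repeats every 3 events.
These are the Thursdays, Fridays and Sundays of each week.
Next Thursday: 2001-12-27.
The following Friday is 2001-12-28.

2001-12-27, 2001-12-28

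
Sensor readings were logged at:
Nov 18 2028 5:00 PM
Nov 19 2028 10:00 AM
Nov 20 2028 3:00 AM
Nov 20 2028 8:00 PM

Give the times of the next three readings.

Nov 21 2028 1:00 PM, Nov 22 2028 6:00 AM, Nov 22 2028 11:00 PM

Spacing: 17, 17, 17 h — constant 17 h.
Nov 20 2028 8:00 PM + 17 h = Nov 21 2028 1:00 PM.
Nov 21 2028 1:00 PM + 17 h = Nov 22 2028 6:00 AM.
Nov 22 2028 6:00 AM + 17 h = Nov 22 2028 11:00 PM.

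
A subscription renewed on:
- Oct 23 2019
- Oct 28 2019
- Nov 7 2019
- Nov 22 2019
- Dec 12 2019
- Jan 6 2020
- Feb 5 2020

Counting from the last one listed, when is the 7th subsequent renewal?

Jan 20 2021

Gaps: 5, 10, 15, 20, 25, 30 days — each gap is 5 larger than the previous one.
Next gap: 35 days. Feb 5 2020 + 35 days = Mar 11 2020.
Next gap: 40 days. Mar 11 2020 + 40 days = Apr 20 2020.
Next gap: 45 days. Apr 20 2020 + 45 days = Jun 4 2020.
Next gap: 50 days. Jun 4 2020 + 50 days = Jul 24 2020.
Next gap: 55 days. Jul 24 2020 + 55 days = Sep 17 2020.
Next gap: 60 days. Sep 17 2020 + 60 days = Nov 16 2020.
Next gap: 65 days. Nov 16 2020 + 65 days = Jan 20 2021.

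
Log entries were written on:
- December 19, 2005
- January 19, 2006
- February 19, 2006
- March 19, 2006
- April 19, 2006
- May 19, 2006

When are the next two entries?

June 19, 2006; July 19, 2006

Gaps: 31, 31, 28, 31, 30 days — not constant. Every event is on the 19th of the month.
Pattern: the 19th of each month.
Next: June 2006 → June 19, 2006.
July 2006: July 19, 2006.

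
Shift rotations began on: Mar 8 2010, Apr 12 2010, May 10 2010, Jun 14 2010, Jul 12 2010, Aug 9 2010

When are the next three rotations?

Sep 13 2010, Oct 11 2010, Nov 8 2010

All dates are Mondays, 35, 28, 35, 28, 28 days apart.
Specifically, the 2nd Monday of each month.
2nd Monday of September 2010: Sep 13 2010.
October 2010 — 2nd Monday is Oct 11 2010.
2nd Monday of November 2010: Nov 8 2010.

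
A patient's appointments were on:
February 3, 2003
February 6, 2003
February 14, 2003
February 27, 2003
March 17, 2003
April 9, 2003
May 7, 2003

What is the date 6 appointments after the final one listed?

Intervals are 3, 8, 13, 18, 23, 28 days — an arithmetic progression with common difference 5.
Next gap: 33 days. May 7, 2003 + 33 days = June 9, 2003.
Next gap: 38 days. June 9, 2003 + 38 days = July 17, 2003.
Next gap: 43 days. July 17, 2003 + 43 days = August 29, 2003.
Next gap: 48 days. August 29, 2003 + 48 days = October 16, 2003.
Next gap: 53 days. October 16, 2003 + 53 days = December 8, 2003.
Next gap: 58 days. December 8, 2003 + 58 days = February 4, 2004.

February 4, 2004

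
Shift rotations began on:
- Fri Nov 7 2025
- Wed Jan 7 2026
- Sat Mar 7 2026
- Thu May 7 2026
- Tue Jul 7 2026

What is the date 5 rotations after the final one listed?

The day-of-month is always 7 (61, 59, 61, 61 days between events).
So this recurs on the 7th of every 2 months.
Next: September 2026 → Mon Sep 7 2026.
Next: November 2026 → Sat Nov 7 2026.
January 2027: Thu Jan 7 2027.
March 2027: Sun Mar 7 2027.
Next: May 2027 → Fri May 7 2027.

Fri May 7 2027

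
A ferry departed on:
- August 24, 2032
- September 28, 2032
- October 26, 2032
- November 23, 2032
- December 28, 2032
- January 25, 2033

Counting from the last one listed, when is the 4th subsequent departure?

These are Tuesdays at 28- or 35-day spacing (35, 28, 28, 35, 28).
The pattern: 4th Tuesday of the month.
4th Tuesday of February 2033: February 22, 2033.
4th Tuesday of March 2033: March 22, 2033.
April 2033 — 4th Tuesday is April 26, 2033.
4th Tuesday of May 2033: May 24, 2033.

May 24, 2033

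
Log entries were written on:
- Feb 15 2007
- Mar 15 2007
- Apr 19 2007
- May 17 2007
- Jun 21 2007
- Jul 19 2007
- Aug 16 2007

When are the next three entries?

Gaps: 28, 35, 28, 35, 28, 28 days — a mix of 28 and 35. Every date is a Thursday.
Each is the 3rd Thursday of its month.
3rd Thursday of September 2007: Sep 20 2007.
3rd Thursday of October 2007: Oct 18 2007.
November 2007 — 3rd Thursday is Nov 15 2007.

Sep 20 2007, Oct 18 2007, Nov 15 2007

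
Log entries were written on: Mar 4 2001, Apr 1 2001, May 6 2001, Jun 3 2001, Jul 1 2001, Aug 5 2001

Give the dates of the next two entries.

Gaps: 28, 35, 28, 28, 35 days — a mix of 28 and 35. Every date is a Sunday.
Each is the 1st Sunday of its month.
1st Sunday of September 2001: Sep 2 2001.
October 2001 — 1st Sunday is Oct 7 2001.

Sep 2 2001, Oct 7 2001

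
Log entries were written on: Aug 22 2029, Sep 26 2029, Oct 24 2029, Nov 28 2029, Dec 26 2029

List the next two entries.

These are Wednesdays at 28- or 35-day spacing (35, 28, 35, 28).
The pattern: 4th Wednesday of the month.
4th Wednesday of January 2030: Jan 23 2030.
February 2030 — 4th Wednesday is Feb 27 2030.

Jan 23 2030, Feb 27 2030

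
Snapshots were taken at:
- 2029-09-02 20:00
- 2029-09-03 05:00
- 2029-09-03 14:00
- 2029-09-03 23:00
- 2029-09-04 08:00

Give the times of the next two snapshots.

Spacing: 9, 9, 9, 9 h — constant 9 h.
2029-09-04 08:00 + 9 h = 2029-09-04 17:00.
2029-09-04 17:00 + 9 h = 2029-09-05 02:00.

2029-09-04 17:00, 2029-09-05 02:00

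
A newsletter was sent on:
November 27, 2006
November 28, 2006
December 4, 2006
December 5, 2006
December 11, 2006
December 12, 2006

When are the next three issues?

Gaps: 1, 6, 1, 6, 1 days — not constant, but cyclic with period 2.
The events fall on every Monday and Tuesday.
Next Monday: December 18, 2006.
The following Tuesday is December 19, 2006.
The following Monday is December 25, 2006.

December 18, 2006; December 19, 2006; December 25, 2006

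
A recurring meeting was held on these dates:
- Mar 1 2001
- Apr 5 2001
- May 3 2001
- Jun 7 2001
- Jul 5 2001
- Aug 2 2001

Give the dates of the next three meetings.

All dates are Thursdays, 35, 28, 35, 28, 28 days apart.
Specifically, the 1st Thursday of each month.
1st Thursday of September 2001: Sep 6 2001.
1st Thursday of October 2001: Oct 4 2001.
1st Thursday of November 2001: Nov 1 2001.

Sep 6 2001, Oct 4 2001, Nov 1 2001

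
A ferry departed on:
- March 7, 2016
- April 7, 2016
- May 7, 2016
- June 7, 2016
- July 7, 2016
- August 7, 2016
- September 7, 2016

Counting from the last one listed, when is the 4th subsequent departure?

January 7, 2017

Each date is the 7th; the gaps (31, 30, 31, 30, 31, 31) track the month lengths.
The rule is the 7th of each month.
Next: October 2016 → October 7, 2016.
November 2016: November 7, 2016.
Next: December 2016 → December 7, 2016.
Next: January 2017 → January 7, 2017.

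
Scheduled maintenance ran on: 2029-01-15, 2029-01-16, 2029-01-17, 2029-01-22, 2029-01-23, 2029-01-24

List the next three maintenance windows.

2029-01-29, 2029-01-30, 2029-01-31

Every event lands on a Monday or Tuesday or Wednesday (gaps cycle 1, 1, 5, 1, 1).
So the schedule is: every Monday, Tuesday and Wednesday.
The following Monday is 2029-01-29.
The following Tuesday is 2029-01-30.
Next Wednesday: 2029-01-31.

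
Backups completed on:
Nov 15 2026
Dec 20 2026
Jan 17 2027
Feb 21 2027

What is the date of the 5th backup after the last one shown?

All dates are Sundays, 35, 28, 35 days apart.
Specifically, the 3rd Sunday of each month.
3rd Sunday of March 2027: Mar 21 2027.
April 2027 — 3rd Sunday is Apr 18 2027.
3rd Sunday of May 2027: May 16 2027.
3rd Sunday of June 2027: Jun 20 2027.
3rd Sunday of July 2027: Jul 18 2027.

Jul 18 2027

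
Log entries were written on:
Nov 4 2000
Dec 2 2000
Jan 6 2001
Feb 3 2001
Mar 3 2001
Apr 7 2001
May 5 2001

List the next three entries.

These are Saturdays at 28- or 35-day spacing (28, 35, 28, 28, 35, 28).
The pattern: 1st Saturday of the month.
1st Saturday of June 2001: Jun 2 2001.
July 2001 — 1st Saturday is Jul 7 2001.
August 2001 — 1st Saturday is Aug 4 2001.

Jun 2 2001, Jul 7 2001, Aug 4 2001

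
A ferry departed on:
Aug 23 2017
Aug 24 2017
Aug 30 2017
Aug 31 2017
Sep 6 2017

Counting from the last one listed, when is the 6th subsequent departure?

Gaps: 1, 6, 1, 6 days — not constant, but cyclic with period 2.
The events fall on every Wednesday and Thursday.
The following Thursday is Sep 7 2017.
Next Wednesday: Sep 13 2017.
The following Thursday is Sep 14 2017.
The following Wednesday is Sep 20 2017.
Next Thursday: Sep 21 2017.
The following Wednesday is Sep 27 2017.

Sep 27 2017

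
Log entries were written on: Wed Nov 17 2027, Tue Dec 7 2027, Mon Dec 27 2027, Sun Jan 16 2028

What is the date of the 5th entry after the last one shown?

The spacing is 20, 20, 20 days — always 20 days.
Sun Jan 16 2028 + 20 days = Sat Feb 5 2028.
Sat Feb 5 2028 + 20 days = Fri Feb 25 2028.
Fri Feb 25 2028 + 20 days = Thu Mar 16 2028.
Thu Mar 16 2028 + 20 days = Wed Apr 5 2028.
Wed Apr 5 2028 + 20 days = Tue Apr 25 2028.

Tue Apr 25 2028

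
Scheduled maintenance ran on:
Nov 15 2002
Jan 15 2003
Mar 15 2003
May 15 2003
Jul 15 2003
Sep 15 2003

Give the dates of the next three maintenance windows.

The day-of-month is always 15 (61, 59, 61, 61, 62 days between events).
So this recurs on the 15th of every 2 months.
Next: November 2003 → Nov 15 2003.
January 2004: Jan 15 2004.
March 2004: Mar 15 2004.

Nov 15 2003, Jan 15 2004, Mar 15 2004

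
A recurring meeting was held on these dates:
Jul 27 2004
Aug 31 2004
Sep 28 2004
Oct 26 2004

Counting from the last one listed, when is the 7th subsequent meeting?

May 31 2005

Every date is a Tuesday; gaps 35, 28, 28 days.
Each is the last Tuesday of its month (at least one falls on the 29th or later, ruling out '4th Tuesday').
Last Tuesday of November 2004: Nov 30 2004.
December 2004 ends with Tuesday Dec 28 2004.
Last Tuesday of January 2005: Jan 25 2005.
February 2005 ends with Tuesday Feb 22 2005.
March 2005 ends with Tuesday Mar 29 2005.
April 2005 ends with Tuesday Apr 26 2005.
May 2005 ends with Tuesday May 31 2005.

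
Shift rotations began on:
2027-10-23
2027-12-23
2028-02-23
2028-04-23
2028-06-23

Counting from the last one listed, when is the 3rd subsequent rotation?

2028-12-23

The day-of-month is always 23 (61, 62, 60, 61 days between events).
So this recurs on the 23rd of every 2 months.
August 2028: 2028-08-23.
Next: October 2028 → 2028-10-23.
Next: December 2028 → 2028-12-23.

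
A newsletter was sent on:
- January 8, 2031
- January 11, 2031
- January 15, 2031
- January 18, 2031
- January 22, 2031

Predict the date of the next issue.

Gaps: 3, 4, 3, 4 days — not constant, but cyclic with period 2.
The events fall on every Wednesday and Saturday.
Next Saturday: January 25, 2031.

January 25, 2031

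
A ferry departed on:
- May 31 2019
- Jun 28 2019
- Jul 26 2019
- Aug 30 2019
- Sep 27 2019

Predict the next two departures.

Oct 25 2019, Nov 29 2019

Every date is a Friday; gaps 28, 28, 35, 28 days.
Each is the last Friday of its month (at least one falls on the 29th or later, ruling out '4th Friday').
October 2019 ends with Friday Oct 25 2019.
Last Friday of November 2019: Nov 29 2019.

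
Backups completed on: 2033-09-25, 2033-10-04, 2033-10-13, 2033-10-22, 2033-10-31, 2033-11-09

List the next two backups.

2033-11-18, 2033-11-27

The spacing is 9, 9, 9, 9, 9 days — always 9 days.
2033-11-09 + 9 days = 2033-11-18.
2033-11-18 + 9 days = 2033-11-27.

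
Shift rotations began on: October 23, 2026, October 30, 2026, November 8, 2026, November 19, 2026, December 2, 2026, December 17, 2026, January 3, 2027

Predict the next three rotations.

Gaps: 7, 9, 11, 13, 15, 17 days — each gap is 2 larger than the previous one.
Next gap: 19 days. January 3, 2027 + 19 days = January 22, 2027.
Next gap: 21 days. January 22, 2027 + 21 days = February 12, 2027.
Next gap: 23 days. February 12, 2027 + 23 days = March 7, 2027.

January 22, 2027; February 12, 2027; March 7, 2027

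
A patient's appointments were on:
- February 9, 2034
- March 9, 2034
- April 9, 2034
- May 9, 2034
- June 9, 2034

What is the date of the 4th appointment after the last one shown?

October 9, 2034

Each date is the 9th; the gaps (28, 31, 30, 31) track the month lengths.
The rule is the 9th of each month.
July 2034: July 9, 2034.
August 2034: August 9, 2034.
Next: September 2034 → September 9, 2034.
October 2034: October 9, 2034.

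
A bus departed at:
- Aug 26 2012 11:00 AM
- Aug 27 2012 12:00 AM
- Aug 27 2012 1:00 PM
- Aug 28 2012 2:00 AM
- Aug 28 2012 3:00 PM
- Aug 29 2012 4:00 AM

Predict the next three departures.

The interval is a steady 13 hours (13, 13, 13, 13, 13).
Aug 29 2012 4:00 AM + 13 h = Aug 29 2012 5:00 PM.
Aug 29 2012 5:00 PM + 13 h = Aug 30 2012 6:00 AM.
Aug 30 2012 6:00 AM + 13 h = Aug 30 2012 7:00 PM.

Aug 29 2012 5:00 PM, Aug 30 2012 6:00 AM, Aug 30 2012 7:00 PM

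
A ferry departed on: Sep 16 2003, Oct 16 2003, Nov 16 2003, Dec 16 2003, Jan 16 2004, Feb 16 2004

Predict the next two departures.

Mar 16 2004, Apr 16 2004

Each date is the 16th; the gaps (30, 31, 30, 31, 31) track the month lengths.
The rule is the 16th of each month.
March 2004: Mar 16 2004.
April 2004: Apr 16 2004.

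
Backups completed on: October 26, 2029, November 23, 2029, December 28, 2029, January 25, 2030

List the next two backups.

All dates are Fridays, 28, 35, 28 days apart.
Specifically, the 4th Friday of each month.
4th Friday of February 2030: February 22, 2030.
4th Friday of March 2030: March 22, 2030.

February 22, 2030; March 22, 2030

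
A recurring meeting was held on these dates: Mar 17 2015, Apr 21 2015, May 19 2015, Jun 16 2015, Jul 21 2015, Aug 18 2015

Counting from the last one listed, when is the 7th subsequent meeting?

Gaps: 35, 28, 28, 35, 28 days — a mix of 28 and 35. Every date is a Tuesday.
Each is the 3rd Tuesday of its month.
September 2015 — 3rd Tuesday is Sep 15 2015.
October 2015 — 3rd Tuesday is Oct 20 2015.
November 2015 — 3rd Tuesday is Nov 17 2015.
3rd Tuesday of December 2015: Dec 15 2015.
January 2016 — 3rd Tuesday is Jan 19 2016.
February 2016 — 3rd Tuesday is Feb 16 2016.
3rd Tuesday of March 2016: Mar 15 2016.

Mar 15 2016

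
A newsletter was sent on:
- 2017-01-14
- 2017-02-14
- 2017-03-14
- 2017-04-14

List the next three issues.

The day-of-month is always 14 (31, 28, 31 days between events).
So this recurs on the 14th of each month.
Next: May 2017 → 2017-05-14.
June 2017: 2017-06-14.
Next: July 2017 → 2017-07-14.

2017-05-14, 2017-06-14, 2017-07-14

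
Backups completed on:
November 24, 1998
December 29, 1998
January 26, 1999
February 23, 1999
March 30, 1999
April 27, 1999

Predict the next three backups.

May 25, 1999; June 29, 1999; July 27, 1999

All Tuesdays; the gaps (35, 28, 28, 35, 28) vary with month length.
This is the last Tuesday of each month.
May 1999 ends with Tuesday May 25, 1999.
Last Tuesday of June 1999: June 29, 1999.
July 1999 ends with Tuesday July 27, 1999.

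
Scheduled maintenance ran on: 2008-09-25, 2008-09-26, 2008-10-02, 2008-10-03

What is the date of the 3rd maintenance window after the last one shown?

Every event lands on a Thursday or Friday (gaps cycle 1, 6, 1).
So the schedule is: every Thursday and Friday.
Next Thursday: 2008-10-09.
The following Friday is 2008-10-10.
The following Thursday is 2008-10-16.

2008-10-16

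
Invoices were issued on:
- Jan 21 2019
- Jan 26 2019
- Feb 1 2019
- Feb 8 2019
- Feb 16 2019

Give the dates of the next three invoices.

The spacing grows by 1 each time: 5, 6, 7, 8 days.
Next gap: 9 days. Feb 16 2019 + 9 days = Feb 25 2019.
Next gap: 10 days. Feb 25 2019 + 10 days = Mar 7 2019.
Next gap: 11 days. Mar 7 2019 + 11 days = Mar 18 2019.

Feb 25 2019, Mar 7 2019, Mar 18 2019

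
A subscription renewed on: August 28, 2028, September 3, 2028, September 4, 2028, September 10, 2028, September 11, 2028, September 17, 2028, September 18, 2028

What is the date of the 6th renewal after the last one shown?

October 9, 2028

Every event lands on a Monday or Sunday (gaps cycle 6, 1, 6, 1, 6, 1).
So the schedule is: every Monday and Sunday.
The following Sunday is September 24, 2028.
Next Monday: September 25, 2028.
Next Sunday: October 1, 2028.
Next Monday: October 2, 2028.
Next Sunday: October 8, 2028.
The following Monday is October 9, 2028.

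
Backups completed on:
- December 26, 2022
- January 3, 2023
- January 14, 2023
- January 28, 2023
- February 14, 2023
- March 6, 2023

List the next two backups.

March 29, 2023; April 24, 2023

Intervals are 8, 11, 14, 17, 20 days — an arithmetic progression with common difference 3.
Next gap: 23 days. March 6, 2023 + 23 days = March 29, 2023.
Next gap: 26 days. March 29, 2023 + 26 days = April 24, 2023.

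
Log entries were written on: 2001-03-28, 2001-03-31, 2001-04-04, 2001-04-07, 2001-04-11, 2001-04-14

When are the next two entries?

Gaps: 3, 4, 3, 4, 3 days — not constant, but cyclic with period 2.
The events fall on every Wednesday and Saturday.
The following Wednesday is 2001-04-18.
Next Saturday: 2001-04-21.

2001-04-18, 2001-04-21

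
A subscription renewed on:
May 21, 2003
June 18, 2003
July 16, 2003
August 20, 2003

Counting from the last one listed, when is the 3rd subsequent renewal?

All dates are Wednesdays, 28, 28, 35 days apart.
Specifically, the 3rd Wednesday of each month.
September 2003 — 3rd Wednesday is September 17, 2003.
October 2003 — 3rd Wednesday is October 15, 2003.
November 2003 — 3rd Wednesday is November 19, 2003.

November 19, 2003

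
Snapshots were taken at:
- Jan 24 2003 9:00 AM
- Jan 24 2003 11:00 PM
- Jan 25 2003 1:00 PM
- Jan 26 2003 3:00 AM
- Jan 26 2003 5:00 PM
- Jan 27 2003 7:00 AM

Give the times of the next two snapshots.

The interval is a steady 14 hours (14, 14, 14, 14, 14).
Jan 27 2003 7:00 AM + 14 h = Jan 27 2003 9:00 PM.
Jan 27 2003 9:00 PM + 14 h = Jan 28 2003 11:00 AM.

Jan 27 2003 9:00 PM, Jan 28 2003 11:00 AM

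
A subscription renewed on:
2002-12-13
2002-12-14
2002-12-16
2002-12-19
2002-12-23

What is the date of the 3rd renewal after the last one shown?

The spacing grows by 1 each time: 1, 2, 3, 4 days.
Next gap: 5 days. 2002-12-23 + 5 days = 2002-12-28.
Next gap: 6 days. 2002-12-28 + 6 days = 2003-01-03.
Next gap: 7 days. 2003-01-03 + 7 days = 2003-01-10.

2003-01-10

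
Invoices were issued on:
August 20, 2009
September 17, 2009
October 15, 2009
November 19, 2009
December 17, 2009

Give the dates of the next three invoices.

All dates are Thursdays, 28, 28, 35, 28 days apart.
Specifically, the 3rd Thursday of each month.
3rd Thursday of January 2010: January 21, 2010.
3rd Thursday of February 2010: February 18, 2010.
March 2010 — 3rd Thursday is March 18, 2010.

January 21, 2010; February 18, 2010; March 18, 2010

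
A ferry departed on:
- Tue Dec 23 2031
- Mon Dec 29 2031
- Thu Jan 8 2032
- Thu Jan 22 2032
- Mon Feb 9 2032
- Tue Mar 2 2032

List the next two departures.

Sun Mar 28 2032, Tue Apr 27 2032

The spacing grows by 4 each time: 6, 10, 14, 18, 22 days.
Next gap: 26 days. Tue Mar 2 2032 + 26 days = Sun Mar 28 2032.
Next gap: 30 days. Sun Mar 28 2032 + 30 days = Tue Apr 27 2032.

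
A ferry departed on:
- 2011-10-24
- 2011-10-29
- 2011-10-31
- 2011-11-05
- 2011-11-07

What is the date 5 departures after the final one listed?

2011-11-26

Every event lands on a Monday or Saturday (gaps cycle 5, 2, 5, 2).
So the schedule is: every Monday and Saturday.
The following Saturday is 2011-11-12.
The following Monday is 2011-11-14.
Next Saturday: 2011-11-19.
Next Monday: 2011-11-21.
Next Saturday: 2011-11-26.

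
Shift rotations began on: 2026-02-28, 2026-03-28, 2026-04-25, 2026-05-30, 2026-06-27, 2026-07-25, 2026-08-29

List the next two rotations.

2026-09-26, 2026-10-31

These are Saturdays with 28, 28, 35, 28, 28, 35-day gaps.
Each is the final Saturday of its month — 2026-05-30 is past the 28th, so '4th Saturday' doesn't fit.
September 2026 ends with Saturday 2026-09-26.
Last Saturday of October 2026: 2026-10-31.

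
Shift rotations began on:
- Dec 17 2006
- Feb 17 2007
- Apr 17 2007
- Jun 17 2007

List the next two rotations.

Gaps: 62, 59, 61 days — not constant. Every event is on the 17th of the month.
Pattern: the 17th of every 2 months.
August 2007: Aug 17 2007.
October 2007: Oct 17 2007.

Aug 17 2007, Oct 17 2007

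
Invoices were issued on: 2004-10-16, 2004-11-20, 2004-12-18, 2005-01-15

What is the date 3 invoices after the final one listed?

2005-04-16

All dates are Saturdays, 35, 28, 28 days apart.
Specifically, the 3rd Saturday of each month.
3rd Saturday of February 2005: 2005-02-19.
March 2005 — 3rd Saturday is 2005-03-19.
3rd Saturday of April 2005: 2005-04-16.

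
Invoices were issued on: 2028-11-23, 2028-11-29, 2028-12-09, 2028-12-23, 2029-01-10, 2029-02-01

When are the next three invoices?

Gaps: 6, 10, 14, 18, 22 days — each gap is 4 larger than the previous one.
Next gap: 26 days. 2029-02-01 + 26 days = 2029-02-27.
Next gap: 30 days. 2029-02-27 + 30 days = 2029-03-29.
Next gap: 34 days. 2029-03-29 + 34 days = 2029-05-02.

2029-02-27, 2029-03-29, 2029-05-02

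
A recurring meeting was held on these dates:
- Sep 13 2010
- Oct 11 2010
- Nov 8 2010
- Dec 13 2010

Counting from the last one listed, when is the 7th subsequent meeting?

These are Mondays at 28- or 35-day spacing (28, 28, 35).
The pattern: 2nd Monday of the month.
2nd Monday of January 2011: Jan 10 2011.
February 2011 — 2nd Monday is Feb 14 2011.
March 2011 — 2nd Monday is Mar 14 2011.
2nd Monday of April 2011: Apr 11 2011.
2nd Monday of May 2011: May 9 2011.
June 2011 — 2nd Monday is Jun 13 2011.
2nd Monday of July 2011: Jul 11 2011.

Jul 11 2011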